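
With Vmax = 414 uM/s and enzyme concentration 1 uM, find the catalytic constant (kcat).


kcat = Vmax / [E]t
kcat = 414 / 1
kcat = 414.0 s^-1

414.0 s^-1


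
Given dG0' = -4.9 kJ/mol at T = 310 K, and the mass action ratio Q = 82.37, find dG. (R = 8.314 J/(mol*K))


dG = dG0' + RT * ln(Q) / 1000
dG = -4.9 + 8.314 * 310 * ln(82.37) / 1000
dG = 6.4692 kJ/mol

6.4692 kJ/mol


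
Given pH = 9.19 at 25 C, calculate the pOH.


pOH = 14 - pH
pOH = 14 - 9.19
pOH = 4.81

4.81


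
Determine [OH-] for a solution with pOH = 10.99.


[OH-] = 10^(-pOH)
[OH-] = 10^(-10.99)
[OH-] = 1.023e-11 M

1.023e-11 M


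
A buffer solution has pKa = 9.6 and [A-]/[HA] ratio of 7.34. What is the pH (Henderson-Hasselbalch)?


pH = pKa + log10([A-]/[HA])
pH = 9.6 + log10(7.34)
pH = 10.4657

10.4657


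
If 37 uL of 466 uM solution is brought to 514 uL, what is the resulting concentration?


C2 = C1 * V1 / V2
C2 = 466 * 37 / 514
C2 = 33.5447 uM

33.5447 uM


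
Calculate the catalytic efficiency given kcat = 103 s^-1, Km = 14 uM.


Catalytic efficiency = kcat / Km
= 103 / 14
= 7.3571 uM^-1*s^-1

7.3571 uM^-1*s^-1


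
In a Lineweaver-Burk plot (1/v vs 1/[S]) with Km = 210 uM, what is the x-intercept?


x-intercept = -1/Km
= -1/210
= -0.0048 1/uM

-0.0048 1/uM


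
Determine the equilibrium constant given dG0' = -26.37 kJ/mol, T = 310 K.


Keq = exp(-dG0 * 1000 / (R * T))
Keq = exp(-(-26.37) * 1000 / (8.314 * 310))
Keq = 27763.5411

27763.5411


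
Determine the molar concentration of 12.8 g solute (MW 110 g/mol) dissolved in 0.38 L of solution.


C = (mass / MW) / volume
C = (12.8 / 110) / 0.38
C = 0.3062 M

0.3062 M


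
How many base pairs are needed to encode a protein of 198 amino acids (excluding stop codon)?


Each amino acid = 1 codon = 3 bp
bp = 198 * 3 = 594 bp

594 bp


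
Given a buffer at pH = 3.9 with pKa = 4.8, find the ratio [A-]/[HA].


[A-]/[HA] = 10^(pH - pKa)
= 10^(3.9 - 4.8)
= 0.1259

0.1259


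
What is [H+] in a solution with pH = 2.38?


[H+] = 10^(-pH)
[H+] = 10^(-2.38)
[H+] = 0.0042 M

0.0042 M


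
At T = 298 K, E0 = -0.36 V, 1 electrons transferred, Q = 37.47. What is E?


E = E0 - (RT/nF) * ln(Q)
E = -0.36 - (8.314 * 298 / (1 * 96485)) * ln(37.47)
E = -0.453 V

-0.453 V


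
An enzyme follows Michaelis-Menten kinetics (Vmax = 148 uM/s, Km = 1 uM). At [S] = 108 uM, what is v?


v = Vmax * [S] / (Km + [S])
v = 148 * 108 / (1 + 108)
v = 146.6422 uM/s

146.6422 uM/s


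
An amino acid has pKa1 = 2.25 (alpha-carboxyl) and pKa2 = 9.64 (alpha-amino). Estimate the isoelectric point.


pI = (pKa1 + pKa2) / 2
pI = (2.25 + 9.64) / 2
pI = 5.945

5.945


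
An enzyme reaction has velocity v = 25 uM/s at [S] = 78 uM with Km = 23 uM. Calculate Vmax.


Vmax = v * (Km + [S]) / [S]
Vmax = 25 * (23 + 78) / 78
Vmax = 32.3718 uM/s

32.3718 uM/s


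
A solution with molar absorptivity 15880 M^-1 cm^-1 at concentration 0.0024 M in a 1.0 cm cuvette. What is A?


A = epsilon * c * l
A = 15880 * 0.0024 * 1.0
A = 38.112

38.112


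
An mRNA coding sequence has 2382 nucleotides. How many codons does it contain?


codons = nucleotides / 3
codons = 2382 / 3 = 794

794


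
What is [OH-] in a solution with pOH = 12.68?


[OH-] = 10^(-pOH)
[OH-] = 10^(-12.68)
[OH-] = 2.089e-13 M

2.089e-13 M


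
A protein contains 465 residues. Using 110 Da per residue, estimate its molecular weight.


MW = n_residues * 110 Da
MW = 465 * 110
MW = 51150 Da

51150 Da


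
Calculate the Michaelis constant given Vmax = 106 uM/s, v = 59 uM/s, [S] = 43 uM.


Km = [S] * (Vmax - v) / v
Km = 43 * (106 - 59) / 59
Km = 34.2542 uM

34.2542 uM


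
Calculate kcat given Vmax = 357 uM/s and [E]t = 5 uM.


kcat = Vmax / [E]t
kcat = 357 / 5
kcat = 71.4 s^-1

71.4 s^-1


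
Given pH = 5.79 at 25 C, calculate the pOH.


pOH = 14 - pH
pOH = 14 - 5.79
pOH = 8.21

8.21


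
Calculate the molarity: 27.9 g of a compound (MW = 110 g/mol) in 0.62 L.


C = (mass / MW) / volume
C = (27.9 / 110) / 0.62
C = 0.4091 M

0.4091 M


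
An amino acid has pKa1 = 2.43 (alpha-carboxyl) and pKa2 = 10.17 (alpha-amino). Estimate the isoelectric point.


pI = (pKa1 + pKa2) / 2
pI = (2.43 + 10.17) / 2
pI = 6.3

6.3


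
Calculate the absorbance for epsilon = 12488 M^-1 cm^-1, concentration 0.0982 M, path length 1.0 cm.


A = epsilon * c * l
A = 12488 * 0.0982 * 1.0
A = 1226.3216

1226.3216


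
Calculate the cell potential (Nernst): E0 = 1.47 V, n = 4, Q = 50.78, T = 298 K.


E = E0 - (RT/nF) * ln(Q)
E = 1.47 - (8.314 * 298 / (4 * 96485)) * ln(50.78)
E = 1.4448 V

1.4448 V


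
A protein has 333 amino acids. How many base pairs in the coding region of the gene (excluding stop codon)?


Each amino acid = 1 codon = 3 bp
bp = 333 * 3 = 999 bp

999 bp


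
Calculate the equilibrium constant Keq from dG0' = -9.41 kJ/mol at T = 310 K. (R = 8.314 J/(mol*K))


Keq = exp(-dG0 * 1000 / (R * T))
Keq = exp(-(-9.41) * 1000 / (8.314 * 310))
Keq = 38.5151

38.5151


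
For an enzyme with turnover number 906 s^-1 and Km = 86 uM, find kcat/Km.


Catalytic efficiency = kcat / Km
= 906 / 86
= 10.5349 uM^-1*s^-1

10.5349 uM^-1*s^-1


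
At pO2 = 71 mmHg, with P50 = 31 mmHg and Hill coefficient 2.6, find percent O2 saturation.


Y = pO2^n / (P50^n + pO2^n)
Y = 71^2.6 / (31^2.6 + 71^2.6)
Y = 89.61%

89.61%


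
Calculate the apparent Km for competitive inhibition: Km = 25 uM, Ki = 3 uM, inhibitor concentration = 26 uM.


Km_app = Km * (1 + [I]/Ki)
Km_app = 25 * (1 + 26/3)
Km_app = 241.6667 uM

241.6667 uM


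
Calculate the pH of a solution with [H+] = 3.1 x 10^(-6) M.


pH = -log10([H+])
pH = -log10(3.1 x 10^(-6))
pH = 5.5086

5.5086


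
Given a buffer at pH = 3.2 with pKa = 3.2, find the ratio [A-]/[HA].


[A-]/[HA] = 10^(pH - pKa)
= 10^(3.2 - 3.2)
= 1.0

1.0


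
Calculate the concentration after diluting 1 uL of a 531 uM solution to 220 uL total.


C2 = C1 * V1 / V2
C2 = 531 * 1 / 220
C2 = 2.4136 uM

2.4136 uM


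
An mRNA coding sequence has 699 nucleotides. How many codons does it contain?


codons = nucleotides / 3
codons = 699 / 3 = 233

233


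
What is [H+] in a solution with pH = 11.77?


[H+] = 10^(-pH)
[H+] = 10^(-11.77)
[H+] = 1.698e-12 M

1.698e-12 M


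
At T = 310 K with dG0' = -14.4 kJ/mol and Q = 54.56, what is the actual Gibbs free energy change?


dG = dG0' + RT * ln(Q) / 1000
dG = -14.4 + 8.314 * 310 * ln(54.56) / 1000
dG = -4.0924 kJ/mol

-4.0924 kJ/mol


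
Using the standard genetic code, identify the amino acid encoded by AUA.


Standard genetic code lookup.
Codon AUA -> Ile

Ile


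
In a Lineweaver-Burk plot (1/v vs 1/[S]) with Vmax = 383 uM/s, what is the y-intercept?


y-intercept = 1/Vmax
= 1/383
= 0.0026 s/uM

0.0026 s/uM


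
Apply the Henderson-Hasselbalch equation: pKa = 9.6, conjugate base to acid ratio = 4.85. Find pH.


pH = pKa + log10([A-]/[HA])
pH = 9.6 + log10(4.85)
pH = 10.2857

10.2857


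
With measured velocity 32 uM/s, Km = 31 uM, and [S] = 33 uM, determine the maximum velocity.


Vmax = v * (Km + [S]) / [S]
Vmax = 32 * (31 + 33) / 33
Vmax = 62.0606 uM/s

62.0606 uM/s


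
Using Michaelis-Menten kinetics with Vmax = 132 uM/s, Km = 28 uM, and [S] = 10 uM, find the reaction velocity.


v = Vmax * [S] / (Km + [S])
v = 132 * 10 / (28 + 10)
v = 34.7368 uM/s

34.7368 uM/s


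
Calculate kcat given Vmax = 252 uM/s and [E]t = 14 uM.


kcat = Vmax / [E]t
kcat = 252 / 14
kcat = 18.0 s^-1

18.0 s^-1


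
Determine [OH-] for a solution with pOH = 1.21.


[OH-] = 10^(-pOH)
[OH-] = 10^(-1.21)
[OH-] = 0.0617 M

0.0617 M


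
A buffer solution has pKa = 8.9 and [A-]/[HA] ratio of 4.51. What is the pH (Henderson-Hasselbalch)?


pH = pKa + log10([A-]/[HA])
pH = 8.9 + log10(4.51)
pH = 9.5542

9.5542


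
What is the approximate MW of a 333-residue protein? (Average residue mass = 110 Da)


MW = n_residues * 110 Da
MW = 333 * 110
MW = 36630 Da

36630 Da


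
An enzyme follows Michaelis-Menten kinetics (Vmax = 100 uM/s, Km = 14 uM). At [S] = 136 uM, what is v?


v = Vmax * [S] / (Km + [S])
v = 100 * 136 / (14 + 136)
v = 90.6667 uM/s

90.6667 uM/s


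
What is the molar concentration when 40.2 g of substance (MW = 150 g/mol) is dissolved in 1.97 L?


C = (mass / MW) / volume
C = (40.2 / 150) / 1.97
C = 0.136 M

0.136 M


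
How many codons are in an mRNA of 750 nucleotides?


codons = nucleotides / 3
codons = 750 / 3 = 250

250


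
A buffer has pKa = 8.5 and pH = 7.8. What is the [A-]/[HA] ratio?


[A-]/[HA] = 10^(pH - pKa)
= 10^(7.8 - 8.5)
= 0.1995

0.1995


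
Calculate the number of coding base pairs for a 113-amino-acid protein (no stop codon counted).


Each amino acid = 1 codon = 3 bp
bp = 113 * 3 = 339 bp

339 bp


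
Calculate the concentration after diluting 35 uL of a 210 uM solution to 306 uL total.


C2 = C1 * V1 / V2
C2 = 210 * 35 / 306
C2 = 24.0196 uM

24.0196 uM


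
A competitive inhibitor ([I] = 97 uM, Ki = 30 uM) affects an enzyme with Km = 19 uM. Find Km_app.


Km_app = Km * (1 + [I]/Ki)
Km_app = 19 * (1 + 97/30)
Km_app = 80.4333 uM

80.4333 uM


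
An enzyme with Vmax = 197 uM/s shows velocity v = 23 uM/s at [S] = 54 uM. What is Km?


Km = [S] * (Vmax - v) / v
Km = 54 * (197 - 23) / 23
Km = 408.5217 uM

408.5217 uM


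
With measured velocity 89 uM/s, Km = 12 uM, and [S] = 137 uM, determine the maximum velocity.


Vmax = v * (Km + [S]) / [S]
Vmax = 89 * (12 + 137) / 137
Vmax = 96.7956 uM/s

96.7956 uM/s


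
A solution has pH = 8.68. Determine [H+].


[H+] = 10^(-pH)
[H+] = 10^(-8.68)
[H+] = 2.089e-09 M

2.089e-09 M


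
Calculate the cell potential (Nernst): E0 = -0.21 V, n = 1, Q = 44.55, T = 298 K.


E = E0 - (RT/nF) * ln(Q)
E = -0.21 - (8.314 * 298 / (1 * 96485)) * ln(44.55)
E = -0.3075 V

-0.3075 V


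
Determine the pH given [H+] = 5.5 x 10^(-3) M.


pH = -log10([H+])
pH = -log10(5.5 x 10^(-3))
pH = 2.2596

2.2596


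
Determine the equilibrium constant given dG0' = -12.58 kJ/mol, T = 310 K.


Keq = exp(-dG0 * 1000 / (R * T))
Keq = exp(-(-12.58) * 1000 / (8.314 * 310))
Keq = 131.7625

131.7625


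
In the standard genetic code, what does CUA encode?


Standard genetic code lookup.
Codon CUA -> Leu

Leu


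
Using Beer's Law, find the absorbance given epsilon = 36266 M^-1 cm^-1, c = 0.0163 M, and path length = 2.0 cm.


A = epsilon * c * l
A = 36266 * 0.0163 * 2.0
A = 1182.2716

1182.2716


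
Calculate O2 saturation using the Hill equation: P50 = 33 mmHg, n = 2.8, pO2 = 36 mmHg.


Y = pO2^n / (P50^n + pO2^n)
Y = 36^2.8 / (33^2.8 + 36^2.8)
Y = 56.06%

56.06%


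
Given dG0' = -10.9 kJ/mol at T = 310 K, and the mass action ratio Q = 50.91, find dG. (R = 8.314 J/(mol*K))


dG = dG0' + RT * ln(Q) / 1000
dG = -10.9 + 8.314 * 310 * ln(50.91) / 1000
dG = -0.7709 kJ/mol

-0.7709 kJ/mol


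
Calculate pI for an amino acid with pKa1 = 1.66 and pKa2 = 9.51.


pI = (pKa1 + pKa2) / 2
pI = (1.66 + 9.51) / 2
pI = 5.585

5.585


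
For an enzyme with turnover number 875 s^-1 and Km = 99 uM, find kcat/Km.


Catalytic efficiency = kcat / Km
= 875 / 99
= 8.8384 uM^-1*s^-1

8.8384 uM^-1*s^-1


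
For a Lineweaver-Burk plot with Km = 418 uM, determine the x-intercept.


x-intercept = -1/Km
= -1/418
= -0.0024 1/uM

-0.0024 1/uM


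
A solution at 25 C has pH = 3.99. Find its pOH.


pOH = 14 - pH
pOH = 14 - 3.99
pOH = 10.01

10.01


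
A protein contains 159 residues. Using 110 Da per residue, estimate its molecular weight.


MW = n_residues * 110 Da
MW = 159 * 110
MW = 17490 Da

17490 Da


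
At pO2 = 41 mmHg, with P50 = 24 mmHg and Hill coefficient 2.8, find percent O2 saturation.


Y = pO2^n / (P50^n + pO2^n)
Y = 41^2.8 / (24^2.8 + 41^2.8)
Y = 81.75%

81.75%


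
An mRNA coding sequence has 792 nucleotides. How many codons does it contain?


codons = nucleotides / 3
codons = 792 / 3 = 264

264


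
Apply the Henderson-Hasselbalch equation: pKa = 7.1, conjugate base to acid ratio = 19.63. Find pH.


pH = pKa + log10([A-]/[HA])
pH = 7.1 + log10(19.63)
pH = 8.3929

8.3929


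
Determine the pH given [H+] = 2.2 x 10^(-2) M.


pH = -log10([H+])
pH = -log10(2.2 x 10^(-2))
pH = 1.6576

1.6576


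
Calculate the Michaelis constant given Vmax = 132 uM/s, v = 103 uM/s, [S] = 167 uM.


Km = [S] * (Vmax - v) / v
Km = 167 * (132 - 103) / 103
Km = 47.0194 uM

47.0194 uM


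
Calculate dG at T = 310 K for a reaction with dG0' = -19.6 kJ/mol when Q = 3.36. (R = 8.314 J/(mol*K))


dG = dG0' + RT * ln(Q) / 1000
dG = -19.6 + 8.314 * 310 * ln(3.36) / 1000
dG = -16.4764 kJ/mol

-16.4764 kJ/mol


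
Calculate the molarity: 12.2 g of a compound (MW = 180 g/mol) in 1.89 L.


C = (mass / MW) / volume
C = (12.2 / 180) / 1.89
C = 0.0359 M

0.0359 M


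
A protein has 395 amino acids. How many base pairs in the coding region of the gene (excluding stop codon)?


Each amino acid = 1 codon = 3 bp
bp = 395 * 3 = 1185 bp

1185 bp


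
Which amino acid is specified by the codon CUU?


Standard genetic code lookup.
Codon CUU -> Leu

Leu


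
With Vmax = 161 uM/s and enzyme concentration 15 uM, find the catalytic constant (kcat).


kcat = Vmax / [E]t
kcat = 161 / 15
kcat = 10.7333 s^-1

10.7333 s^-1


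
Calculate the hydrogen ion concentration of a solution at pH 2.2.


[H+] = 10^(-pH)
[H+] = 10^(-2.2)
[H+] = 0.0063 M

0.0063 M


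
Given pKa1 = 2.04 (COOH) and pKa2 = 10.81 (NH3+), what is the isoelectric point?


pI = (pKa1 + pKa2) / 2
pI = (2.04 + 10.81) / 2
pI = 6.425

6.425


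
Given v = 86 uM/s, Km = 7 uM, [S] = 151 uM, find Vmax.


Vmax = v * (Km + [S]) / [S]
Vmax = 86 * (7 + 151) / 151
Vmax = 89.9868 uM/s

89.9868 uM/s


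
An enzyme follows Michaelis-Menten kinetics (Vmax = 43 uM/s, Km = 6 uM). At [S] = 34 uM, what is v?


v = Vmax * [S] / (Km + [S])
v = 43 * 34 / (6 + 34)
v = 36.55 uM/s

36.55 uM/s


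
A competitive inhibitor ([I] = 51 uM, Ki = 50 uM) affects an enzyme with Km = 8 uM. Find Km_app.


Km_app = Km * (1 + [I]/Ki)
Km_app = 8 * (1 + 51/50)
Km_app = 16.16 uM

16.16 uM


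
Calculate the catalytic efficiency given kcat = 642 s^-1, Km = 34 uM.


Catalytic efficiency = kcat / Km
= 642 / 34
= 18.8824 uM^-1*s^-1

18.8824 uM^-1*s^-1


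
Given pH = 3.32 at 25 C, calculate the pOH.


pOH = 14 - pH
pOH = 14 - 3.32
pOH = 10.68

10.68


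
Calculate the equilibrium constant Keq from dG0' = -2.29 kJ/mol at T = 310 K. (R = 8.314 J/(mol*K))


Keq = exp(-dG0 * 1000 / (R * T))
Keq = exp(-(-2.29) * 1000 / (8.314 * 310))
Keq = 2.4315

2.4315


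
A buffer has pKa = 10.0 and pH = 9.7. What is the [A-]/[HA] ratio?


[A-]/[HA] = 10^(pH - pKa)
= 10^(9.7 - 10.0)
= 0.5012

0.5012


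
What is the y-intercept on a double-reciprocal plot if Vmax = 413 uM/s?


y-intercept = 1/Vmax
= 1/413
= 0.0024 s/uM

0.0024 s/uM


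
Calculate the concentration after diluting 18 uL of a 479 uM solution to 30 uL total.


C2 = C1 * V1 / V2
C2 = 479 * 18 / 30
C2 = 287.4 uM

287.4 uM


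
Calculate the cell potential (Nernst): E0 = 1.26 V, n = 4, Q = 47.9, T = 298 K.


E = E0 - (RT/nF) * ln(Q)
E = 1.26 - (8.314 * 298 / (4 * 96485)) * ln(47.9)
E = 1.2352 V

1.2352 V


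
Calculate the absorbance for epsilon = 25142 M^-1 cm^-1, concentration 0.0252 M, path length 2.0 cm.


A = epsilon * c * l
A = 25142 * 0.0252 * 2.0
A = 1267.1568

1267.1568


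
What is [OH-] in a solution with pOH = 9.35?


[OH-] = 10^(-pOH)
[OH-] = 10^(-9.35)
[OH-] = 4.467e-10 M

4.467e-10 M


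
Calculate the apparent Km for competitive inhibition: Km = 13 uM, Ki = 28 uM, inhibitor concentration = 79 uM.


Km_app = Km * (1 + [I]/Ki)
Km_app = 13 * (1 + 79/28)
Km_app = 49.6786 uM

49.6786 uM


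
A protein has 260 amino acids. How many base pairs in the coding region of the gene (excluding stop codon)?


Each amino acid = 1 codon = 3 bp
bp = 260 * 3 = 780 bp

780 bp


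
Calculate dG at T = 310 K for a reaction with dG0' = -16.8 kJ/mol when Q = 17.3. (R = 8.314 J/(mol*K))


dG = dG0' + RT * ln(Q) / 1000
dG = -16.8 + 8.314 * 310 * ln(17.3) / 1000
dG = -9.4528 kJ/mol

-9.4528 kJ/mol


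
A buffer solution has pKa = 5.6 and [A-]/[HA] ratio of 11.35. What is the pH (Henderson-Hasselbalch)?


pH = pKa + log10([A-]/[HA])
pH = 5.6 + log10(11.35)
pH = 6.655

6.655


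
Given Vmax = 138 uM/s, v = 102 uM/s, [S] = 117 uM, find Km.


Km = [S] * (Vmax - v) / v
Km = 117 * (138 - 102) / 102
Km = 41.2941 uM

41.2941 uM


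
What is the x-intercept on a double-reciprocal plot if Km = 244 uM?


x-intercept = -1/Km
= -1/244
= -0.0041 1/uM

-0.0041 1/uM


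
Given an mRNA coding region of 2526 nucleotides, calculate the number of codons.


codons = nucleotides / 3
codons = 2526 / 3 = 842

842


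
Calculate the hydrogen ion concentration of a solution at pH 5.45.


[H+] = 10^(-pH)
[H+] = 10^(-5.45)
[H+] = 3.548e-06 M

3.548e-06 M


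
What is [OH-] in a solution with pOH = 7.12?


[OH-] = 10^(-pOH)
[OH-] = 10^(-7.12)
[OH-] = 7.586e-08 M

7.586e-08 M


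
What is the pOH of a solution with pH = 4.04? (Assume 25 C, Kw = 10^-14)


pOH = 14 - pH
pOH = 14 - 4.04
pOH = 9.96

9.96


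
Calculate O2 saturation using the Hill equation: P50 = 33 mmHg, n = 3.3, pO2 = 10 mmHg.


Y = pO2^n / (P50^n + pO2^n)
Y = 10^3.3 / (33^3.3 + 10^3.3)
Y = 1.91%

1.91%


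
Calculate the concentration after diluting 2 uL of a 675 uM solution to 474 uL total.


C2 = C1 * V1 / V2
C2 = 675 * 2 / 474
C2 = 2.8481 uM

2.8481 uM


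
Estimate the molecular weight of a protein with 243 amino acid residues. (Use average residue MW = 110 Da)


MW = n_residues * 110 Da
MW = 243 * 110
MW = 26730 Da

26730 Da


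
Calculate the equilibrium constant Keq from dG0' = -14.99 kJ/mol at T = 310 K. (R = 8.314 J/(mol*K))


Keq = exp(-dG0 * 1000 / (R * T))
Keq = exp(-(-14.99) * 1000 / (8.314 * 310))
Keq = 335.6517

335.6517


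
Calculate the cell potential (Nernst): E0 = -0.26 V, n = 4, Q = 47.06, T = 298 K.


E = E0 - (RT/nF) * ln(Q)
E = -0.26 - (8.314 * 298 / (4 * 96485)) * ln(47.06)
E = -0.2847 V

-0.2847 V


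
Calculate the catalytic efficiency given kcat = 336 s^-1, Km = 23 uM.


Catalytic efficiency = kcat / Km
= 336 / 23
= 14.6087 uM^-1*s^-1

14.6087 uM^-1*s^-1


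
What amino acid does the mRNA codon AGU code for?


Standard genetic code lookup.
Codon AGU -> Ser

Ser


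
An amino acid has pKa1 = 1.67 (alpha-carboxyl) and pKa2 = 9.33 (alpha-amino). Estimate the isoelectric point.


pI = (pKa1 + pKa2) / 2
pI = (1.67 + 9.33) / 2
pI = 5.5

5.5


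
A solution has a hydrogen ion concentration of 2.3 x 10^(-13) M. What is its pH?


pH = -log10([H+])
pH = -log10(2.3 x 10^(-13))
pH = 12.6383

12.6383


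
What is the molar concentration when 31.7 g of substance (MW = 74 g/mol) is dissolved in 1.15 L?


C = (mass / MW) / volume
C = (31.7 / 74) / 1.15
C = 0.3725 M

0.3725 M


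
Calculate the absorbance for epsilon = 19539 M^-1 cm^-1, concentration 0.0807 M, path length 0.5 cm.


A = epsilon * c * l
A = 19539 * 0.0807 * 0.5
A = 788.3986

788.3986


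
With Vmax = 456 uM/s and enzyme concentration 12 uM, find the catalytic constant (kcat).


kcat = Vmax / [E]t
kcat = 456 / 12
kcat = 38.0 s^-1

38.0 s^-1


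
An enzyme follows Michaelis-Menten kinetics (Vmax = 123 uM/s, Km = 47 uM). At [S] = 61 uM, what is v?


v = Vmax * [S] / (Km + [S])
v = 123 * 61 / (47 + 61)
v = 69.4722 uM/s

69.4722 uM/s


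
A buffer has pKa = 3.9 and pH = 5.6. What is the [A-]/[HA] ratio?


[A-]/[HA] = 10^(pH - pKa)
= 10^(5.6 - 3.9)
= 50.1187

50.1187


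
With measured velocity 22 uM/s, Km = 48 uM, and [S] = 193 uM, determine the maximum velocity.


Vmax = v * (Km + [S]) / [S]
Vmax = 22 * (48 + 193) / 193
Vmax = 27.4715 uM/s

27.4715 uM/s


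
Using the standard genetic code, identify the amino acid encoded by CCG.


Standard genetic code lookup.
Codon CCG -> Pro

Pro


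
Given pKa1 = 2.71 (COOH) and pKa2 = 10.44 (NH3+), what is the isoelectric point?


pI = (pKa1 + pKa2) / 2
pI = (2.71 + 10.44) / 2
pI = 6.575

6.575


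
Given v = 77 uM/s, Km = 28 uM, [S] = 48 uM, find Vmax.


Vmax = v * (Km + [S]) / [S]
Vmax = 77 * (28 + 48) / 48
Vmax = 121.9167 uM/s

121.9167 uM/s


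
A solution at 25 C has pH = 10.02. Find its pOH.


pOH = 14 - pH
pOH = 14 - 10.02
pOH = 3.98

3.98


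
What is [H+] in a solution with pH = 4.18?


[H+] = 10^(-pH)
[H+] = 10^(-4.18)
[H+] = 6.607e-05 M

6.607e-05 M


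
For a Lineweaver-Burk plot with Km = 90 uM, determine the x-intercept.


x-intercept = -1/Km
= -1/90
= -0.0111 1/uM

-0.0111 1/uM


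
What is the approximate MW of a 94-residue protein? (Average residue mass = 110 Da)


MW = n_residues * 110 Da
MW = 94 * 110
MW = 10340 Da

10340 Da


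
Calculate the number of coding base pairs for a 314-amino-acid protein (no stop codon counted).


Each amino acid = 1 codon = 3 bp
bp = 314 * 3 = 942 bp

942 bp


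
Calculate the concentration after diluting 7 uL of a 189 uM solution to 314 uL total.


C2 = C1 * V1 / V2
C2 = 189 * 7 / 314
C2 = 4.2134 uM

4.2134 uM


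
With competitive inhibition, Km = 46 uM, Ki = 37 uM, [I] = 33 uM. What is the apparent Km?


Km_app = Km * (1 + [I]/Ki)
Km_app = 46 * (1 + 33/37)
Km_app = 87.027 uM

87.027 uM


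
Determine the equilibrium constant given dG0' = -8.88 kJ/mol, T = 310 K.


Keq = exp(-dG0 * 1000 / (R * T))
Keq = exp(-(-8.88) * 1000 / (8.314 * 310))
Keq = 31.3562

31.3562


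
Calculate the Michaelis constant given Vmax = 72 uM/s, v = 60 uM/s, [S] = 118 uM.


Km = [S] * (Vmax - v) / v
Km = 118 * (72 - 60) / 60
Km = 23.6 uM

23.6 uM


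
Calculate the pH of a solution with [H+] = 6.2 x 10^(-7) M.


pH = -log10([H+])
pH = -log10(6.2 x 10^(-7))
pH = 6.2076

6.2076


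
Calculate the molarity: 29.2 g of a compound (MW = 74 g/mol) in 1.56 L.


C = (mass / MW) / volume
C = (29.2 / 74) / 1.56
C = 0.2529 M

0.2529 M


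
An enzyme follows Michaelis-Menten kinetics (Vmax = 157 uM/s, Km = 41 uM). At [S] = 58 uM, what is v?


v = Vmax * [S] / (Km + [S])
v = 157 * 58 / (41 + 58)
v = 91.9798 uM/s

91.9798 uM/s


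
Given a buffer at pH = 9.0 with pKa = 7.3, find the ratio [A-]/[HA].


[A-]/[HA] = 10^(pH - pKa)
= 10^(9.0 - 7.3)
= 50.1187

50.1187


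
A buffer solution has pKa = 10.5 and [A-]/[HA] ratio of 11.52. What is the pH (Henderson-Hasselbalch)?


pH = pKa + log10([A-]/[HA])
pH = 10.5 + log10(11.52)
pH = 11.5615

11.5615


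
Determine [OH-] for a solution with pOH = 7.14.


[OH-] = 10^(-pOH)
[OH-] = 10^(-7.14)
[OH-] = 7.244e-08 M

7.244e-08 M


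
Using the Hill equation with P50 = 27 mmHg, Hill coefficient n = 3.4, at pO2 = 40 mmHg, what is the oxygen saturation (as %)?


Y = pO2^n / (P50^n + pO2^n)
Y = 40^3.4 / (27^3.4 + 40^3.4)
Y = 79.19%

79.19%


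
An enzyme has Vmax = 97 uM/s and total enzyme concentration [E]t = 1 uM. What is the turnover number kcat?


kcat = Vmax / [E]t
kcat = 97 / 1
kcat = 97.0 s^-1

97.0 s^-1


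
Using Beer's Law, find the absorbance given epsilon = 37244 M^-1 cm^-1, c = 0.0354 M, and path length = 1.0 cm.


A = epsilon * c * l
A = 37244 * 0.0354 * 1.0
A = 1318.4376

1318.4376


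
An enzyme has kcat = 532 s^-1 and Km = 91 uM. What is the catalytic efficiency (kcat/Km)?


Catalytic efficiency = kcat / Km
= 532 / 91
= 5.8462 uM^-1*s^-1

5.8462 uM^-1*s^-1


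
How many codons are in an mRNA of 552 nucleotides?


codons = nucleotides / 3
codons = 552 / 3 = 184

184


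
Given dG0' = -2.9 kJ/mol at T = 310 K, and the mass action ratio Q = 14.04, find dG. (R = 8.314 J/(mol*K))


dG = dG0' + RT * ln(Q) / 1000
dG = -2.9 + 8.314 * 310 * ln(14.04) / 1000
dG = 3.9091 kJ/mol

3.9091 kJ/mol


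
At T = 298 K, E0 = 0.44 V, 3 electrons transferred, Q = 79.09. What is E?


E = E0 - (RT/nF) * ln(Q)
E = 0.44 - (8.314 * 298 / (3 * 96485)) * ln(79.09)
E = 0.4026 V

0.4026 V


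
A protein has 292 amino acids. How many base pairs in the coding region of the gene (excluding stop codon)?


Each amino acid = 1 codon = 3 bp
bp = 292 * 3 = 876 bp

876 bp


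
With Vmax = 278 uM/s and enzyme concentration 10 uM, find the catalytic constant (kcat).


kcat = Vmax / [E]t
kcat = 278 / 10
kcat = 27.8 s^-1

27.8 s^-1


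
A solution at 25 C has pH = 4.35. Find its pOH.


pOH = 14 - pH
pOH = 14 - 4.35
pOH = 9.65

9.65


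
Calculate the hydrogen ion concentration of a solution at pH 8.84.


[H+] = 10^(-pH)
[H+] = 10^(-8.84)
[H+] = 1.445e-09 M

1.445e-09 M


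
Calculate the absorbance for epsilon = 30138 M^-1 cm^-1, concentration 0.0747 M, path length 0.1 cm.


A = epsilon * c * l
A = 30138 * 0.0747 * 0.1
A = 225.1309

225.1309


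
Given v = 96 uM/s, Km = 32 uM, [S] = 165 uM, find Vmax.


Vmax = v * (Km + [S]) / [S]
Vmax = 96 * (32 + 165) / 165
Vmax = 114.6182 uM/s

114.6182 uM/s


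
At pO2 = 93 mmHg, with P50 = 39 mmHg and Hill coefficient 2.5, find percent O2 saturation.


Y = pO2^n / (P50^n + pO2^n)
Y = 93^2.5 / (39^2.5 + 93^2.5)
Y = 89.78%

89.78%


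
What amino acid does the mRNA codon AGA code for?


Standard genetic code lookup.
Codon AGA -> Arg

Arg


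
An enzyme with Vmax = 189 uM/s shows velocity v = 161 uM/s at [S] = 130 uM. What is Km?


Km = [S] * (Vmax - v) / v
Km = 130 * (189 - 161) / 161
Km = 22.6087 uM

22.6087 uM


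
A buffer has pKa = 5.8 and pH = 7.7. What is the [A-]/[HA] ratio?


[A-]/[HA] = 10^(pH - pKa)
= 10^(7.7 - 5.8)
= 79.4328

79.4328


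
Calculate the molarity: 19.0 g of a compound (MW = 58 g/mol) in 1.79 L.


C = (mass / MW) / volume
C = (19.0 / 58) / 1.79
C = 0.183 M

0.183 M


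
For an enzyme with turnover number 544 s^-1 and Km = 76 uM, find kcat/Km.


Catalytic efficiency = kcat / Km
= 544 / 76
= 7.1579 uM^-1*s^-1

7.1579 uM^-1*s^-1


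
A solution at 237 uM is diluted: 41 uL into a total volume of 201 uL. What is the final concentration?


C2 = C1 * V1 / V2
C2 = 237 * 41 / 201
C2 = 48.3433 uM

48.3433 uM


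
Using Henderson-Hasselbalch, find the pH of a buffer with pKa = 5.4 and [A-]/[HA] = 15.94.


pH = pKa + log10([A-]/[HA])
pH = 5.4 + log10(15.94)
pH = 6.6025

6.6025


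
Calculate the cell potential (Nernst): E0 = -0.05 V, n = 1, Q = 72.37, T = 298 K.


E = E0 - (RT/nF) * ln(Q)
E = -0.05 - (8.314 * 298 / (1 * 96485)) * ln(72.37)
E = -0.1599 V

-0.1599 V


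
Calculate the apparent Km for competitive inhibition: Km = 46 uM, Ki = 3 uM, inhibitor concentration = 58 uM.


Km_app = Km * (1 + [I]/Ki)
Km_app = 46 * (1 + 58/3)
Km_app = 935.3333 uM

935.3333 uM


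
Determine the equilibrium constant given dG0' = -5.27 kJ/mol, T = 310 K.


Keq = exp(-dG0 * 1000 / (R * T))
Keq = exp(-(-5.27) * 1000 / (8.314 * 310))
Keq = 7.7272

7.7272


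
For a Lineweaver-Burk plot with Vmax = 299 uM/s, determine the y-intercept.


y-intercept = 1/Vmax
= 1/299
= 0.0033 s/uM

0.0033 s/uM


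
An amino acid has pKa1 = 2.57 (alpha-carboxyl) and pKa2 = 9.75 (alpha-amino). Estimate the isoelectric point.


pI = (pKa1 + pKa2) / 2
pI = (2.57 + 9.75) / 2
pI = 6.16

6.16


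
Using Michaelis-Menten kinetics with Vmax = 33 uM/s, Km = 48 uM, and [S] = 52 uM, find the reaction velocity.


v = Vmax * [S] / (Km + [S])
v = 33 * 52 / (48 + 52)
v = 17.16 uM/s

17.16 uM/s


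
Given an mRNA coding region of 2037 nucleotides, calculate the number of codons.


codons = nucleotides / 3
codons = 2037 / 3 = 679

679


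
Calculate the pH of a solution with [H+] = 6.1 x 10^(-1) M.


pH = -log10([H+])
pH = -log10(6.1 x 10^(-1))
pH = 0.2147

0.2147


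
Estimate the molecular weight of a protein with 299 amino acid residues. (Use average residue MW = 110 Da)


MW = n_residues * 110 Da
MW = 299 * 110
MW = 32890 Da

32890 Da


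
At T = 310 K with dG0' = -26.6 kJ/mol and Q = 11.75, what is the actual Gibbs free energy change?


dG = dG0' + RT * ln(Q) / 1000
dG = -26.6 + 8.314 * 310 * ln(11.75) / 1000
dG = -20.2498 kJ/mol

-20.2498 kJ/mol


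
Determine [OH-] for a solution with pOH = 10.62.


[OH-] = 10^(-pOH)
[OH-] = 10^(-10.62)
[OH-] = 2.399e-11 M

2.399e-11 M


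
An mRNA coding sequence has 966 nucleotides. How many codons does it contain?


codons = nucleotides / 3
codons = 966 / 3 = 322

322


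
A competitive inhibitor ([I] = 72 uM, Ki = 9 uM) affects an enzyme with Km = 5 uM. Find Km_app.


Km_app = Km * (1 + [I]/Ki)
Km_app = 5 * (1 + 72/9)
Km_app = 45.0 uM

45.0 uM


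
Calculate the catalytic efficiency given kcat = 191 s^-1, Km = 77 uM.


Catalytic efficiency = kcat / Km
= 191 / 77
= 2.4805 uM^-1*s^-1

2.4805 uM^-1*s^-1


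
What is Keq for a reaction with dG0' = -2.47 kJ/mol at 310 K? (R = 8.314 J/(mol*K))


Keq = exp(-dG0 * 1000 / (R * T))
Keq = exp(-(-2.47) * 1000 / (8.314 * 310))
Keq = 2.6074

2.6074


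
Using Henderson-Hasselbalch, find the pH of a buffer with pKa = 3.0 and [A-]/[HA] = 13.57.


pH = pKa + log10([A-]/[HA])
pH = 3.0 + log10(13.57)
pH = 4.1326

4.1326


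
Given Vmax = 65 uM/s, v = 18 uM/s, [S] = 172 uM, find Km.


Km = [S] * (Vmax - v) / v
Km = 172 * (65 - 18) / 18
Km = 449.1111 uM

449.1111 uM


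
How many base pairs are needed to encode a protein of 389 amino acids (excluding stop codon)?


Each amino acid = 1 codon = 3 bp
bp = 389 * 3 = 1167 bp

1167 bp


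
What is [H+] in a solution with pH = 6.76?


[H+] = 10^(-pH)
[H+] = 10^(-6.76)
[H+] = 1.738e-07 M

1.738e-07 M


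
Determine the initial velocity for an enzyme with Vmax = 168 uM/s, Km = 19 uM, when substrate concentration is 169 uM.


v = Vmax * [S] / (Km + [S])
v = 168 * 169 / (19 + 169)
v = 151.0213 uM/s

151.0213 uM/s


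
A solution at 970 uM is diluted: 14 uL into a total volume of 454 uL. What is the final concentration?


C2 = C1 * V1 / V2
C2 = 970 * 14 / 454
C2 = 29.9119 uM

29.9119 uM


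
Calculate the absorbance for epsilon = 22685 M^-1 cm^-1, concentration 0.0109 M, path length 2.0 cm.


A = epsilon * c * l
A = 22685 * 0.0109 * 2.0
A = 494.533

494.533


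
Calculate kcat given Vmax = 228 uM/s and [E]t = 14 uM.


kcat = Vmax / [E]t
kcat = 228 / 14
kcat = 16.2857 s^-1

16.2857 s^-1


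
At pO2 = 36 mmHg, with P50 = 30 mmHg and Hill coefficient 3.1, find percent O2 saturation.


Y = pO2^n / (P50^n + pO2^n)
Y = 36^3.1 / (30^3.1 + 36^3.1)
Y = 63.77%

63.77%


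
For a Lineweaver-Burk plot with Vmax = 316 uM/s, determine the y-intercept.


y-intercept = 1/Vmax
= 1/316
= 0.0032 s/uM

0.0032 s/uM


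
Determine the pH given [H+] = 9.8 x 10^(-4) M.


pH = -log10([H+])
pH = -log10(9.8 x 10^(-4))
pH = 3.0088

3.0088


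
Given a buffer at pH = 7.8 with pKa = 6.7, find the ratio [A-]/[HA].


[A-]/[HA] = 10^(pH - pKa)
= 10^(7.8 - 6.7)
= 12.5893

12.5893


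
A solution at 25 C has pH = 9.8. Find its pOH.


pOH = 14 - pH
pOH = 14 - 9.8
pOH = 4.2

4.2


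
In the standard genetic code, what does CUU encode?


Standard genetic code lookup.
Codon CUU -> Leu

Leu


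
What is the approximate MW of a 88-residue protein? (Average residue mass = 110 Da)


MW = n_residues * 110 Da
MW = 88 * 110
MW = 9680 Da

9680 Da


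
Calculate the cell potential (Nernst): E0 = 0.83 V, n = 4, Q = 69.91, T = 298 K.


E = E0 - (RT/nF) * ln(Q)
E = 0.83 - (8.314 * 298 / (4 * 96485)) * ln(69.91)
E = 0.8027 V

0.8027 V


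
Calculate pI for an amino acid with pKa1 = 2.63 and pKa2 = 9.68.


pI = (pKa1 + pKa2) / 2
pI = (2.63 + 9.68) / 2
pI = 6.155

6.155


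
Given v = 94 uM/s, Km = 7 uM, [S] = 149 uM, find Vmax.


Vmax = v * (Km + [S]) / [S]
Vmax = 94 * (7 + 149) / 149
Vmax = 98.4161 uM/s

98.4161 uM/s


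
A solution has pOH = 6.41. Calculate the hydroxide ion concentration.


[OH-] = 10^(-pOH)
[OH-] = 10^(-6.41)
[OH-] = 3.890e-07 M

3.890e-07 M


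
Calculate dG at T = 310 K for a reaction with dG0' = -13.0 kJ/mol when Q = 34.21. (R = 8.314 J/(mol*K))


dG = dG0' + RT * ln(Q) / 1000
dG = -13.0 + 8.314 * 310 * ln(34.21) / 1000
dG = -3.8955 kJ/mol

-3.8955 kJ/mol


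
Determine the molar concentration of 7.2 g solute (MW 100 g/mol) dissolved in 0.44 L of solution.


C = (mass / MW) / volume
C = (7.2 / 100) / 0.44
C = 0.1636 M

0.1636 M


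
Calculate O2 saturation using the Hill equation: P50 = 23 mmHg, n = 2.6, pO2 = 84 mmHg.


Y = pO2^n / (P50^n + pO2^n)
Y = 84^2.6 / (23^2.6 + 84^2.6)
Y = 96.67%

96.67%


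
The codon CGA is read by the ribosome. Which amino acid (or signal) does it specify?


Standard genetic code lookup.
Codon CGA -> Arg

Arg


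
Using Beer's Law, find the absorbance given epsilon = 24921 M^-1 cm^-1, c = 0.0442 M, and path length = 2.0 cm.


A = epsilon * c * l
A = 24921 * 0.0442 * 2.0
A = 2203.0164

2203.0164


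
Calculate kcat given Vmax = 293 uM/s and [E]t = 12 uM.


kcat = Vmax / [E]t
kcat = 293 / 12
kcat = 24.4167 s^-1

24.4167 s^-1


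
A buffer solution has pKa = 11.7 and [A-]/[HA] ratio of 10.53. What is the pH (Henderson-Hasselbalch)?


pH = pKa + log10([A-]/[HA])
pH = 11.7 + log10(10.53)
pH = 12.7224

12.7224


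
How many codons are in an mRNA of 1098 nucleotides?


codons = nucleotides / 3
codons = 1098 / 3 = 366

366


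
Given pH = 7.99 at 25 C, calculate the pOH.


pOH = 14 - pH
pOH = 14 - 7.99
pOH = 6.01

6.01


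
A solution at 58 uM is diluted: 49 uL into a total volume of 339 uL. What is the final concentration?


C2 = C1 * V1 / V2
C2 = 58 * 49 / 339
C2 = 8.3835 uM

8.3835 uM


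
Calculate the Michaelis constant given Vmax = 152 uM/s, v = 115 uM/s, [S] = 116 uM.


Km = [S] * (Vmax - v) / v
Km = 116 * (152 - 115) / 115
Km = 37.3217 uM

37.3217 uM


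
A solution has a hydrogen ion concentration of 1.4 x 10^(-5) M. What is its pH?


pH = -log10([H+])
pH = -log10(1.4 x 10^(-5))
pH = 4.8539

4.8539


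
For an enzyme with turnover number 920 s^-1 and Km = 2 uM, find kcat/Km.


Catalytic efficiency = kcat / Km
= 920 / 2
= 460.0 uM^-1*s^-1

460.0 uM^-1*s^-1


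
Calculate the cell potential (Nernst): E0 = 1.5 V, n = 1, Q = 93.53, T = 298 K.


E = E0 - (RT/nF) * ln(Q)
E = 1.5 - (8.314 * 298 / (1 * 96485)) * ln(93.53)
E = 1.3835 V

1.3835 V


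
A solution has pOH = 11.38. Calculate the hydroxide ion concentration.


[OH-] = 10^(-pOH)
[OH-] = 10^(-11.38)
[OH-] = 4.169e-12 M

4.169e-12 M


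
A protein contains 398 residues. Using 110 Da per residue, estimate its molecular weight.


MW = n_residues * 110 Da
MW = 398 * 110
MW = 43780 Da

43780 Da


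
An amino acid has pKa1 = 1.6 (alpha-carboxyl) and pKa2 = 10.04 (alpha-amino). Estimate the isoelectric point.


pI = (pKa1 + pKa2) / 2
pI = (1.6 + 10.04) / 2
pI = 5.82

5.82


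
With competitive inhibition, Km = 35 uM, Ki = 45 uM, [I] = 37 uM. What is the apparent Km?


Km_app = Km * (1 + [I]/Ki)
Km_app = 35 * (1 + 37/45)
Km_app = 63.7778 uM

63.7778 uM


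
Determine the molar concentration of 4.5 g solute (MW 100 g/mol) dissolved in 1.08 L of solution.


C = (mass / MW) / volume
C = (4.5 / 100) / 1.08
C = 0.0417 M

0.0417 M


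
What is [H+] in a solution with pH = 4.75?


[H+] = 10^(-pH)
[H+] = 10^(-4.75)
[H+] = 1.778e-05 M

1.778e-05 M


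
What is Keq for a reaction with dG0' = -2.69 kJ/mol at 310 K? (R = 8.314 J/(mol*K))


Keq = exp(-dG0 * 1000 / (R * T))
Keq = exp(-(-2.69) * 1000 / (8.314 * 310))
Keq = 2.8397

2.8397


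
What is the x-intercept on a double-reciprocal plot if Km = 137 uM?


x-intercept = -1/Km
= -1/137
= -0.0073 1/uM

-0.0073 1/uM


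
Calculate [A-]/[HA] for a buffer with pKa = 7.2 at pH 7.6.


[A-]/[HA] = 10^(pH - pKa)
= 10^(7.6 - 7.2)
= 2.5119

2.5119


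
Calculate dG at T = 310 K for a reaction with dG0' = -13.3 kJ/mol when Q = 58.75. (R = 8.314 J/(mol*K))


dG = dG0' + RT * ln(Q) / 1000
dG = -13.3 + 8.314 * 310 * ln(58.75) / 1000
dG = -2.8017 kJ/mol

-2.8017 kJ/mol


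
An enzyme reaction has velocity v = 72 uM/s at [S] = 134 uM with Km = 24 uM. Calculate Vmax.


Vmax = v * (Km + [S]) / [S]
Vmax = 72 * (24 + 134) / 134
Vmax = 84.8955 uM/s

84.8955 uM/s


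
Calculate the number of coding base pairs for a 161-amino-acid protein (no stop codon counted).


Each amino acid = 1 codon = 3 bp
bp = 161 * 3 = 483 bp

483 bp


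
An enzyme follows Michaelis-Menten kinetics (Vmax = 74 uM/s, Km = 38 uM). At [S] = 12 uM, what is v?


v = Vmax * [S] / (Km + [S])
v = 74 * 12 / (38 + 12)
v = 17.76 uM/s

17.76 uM/s


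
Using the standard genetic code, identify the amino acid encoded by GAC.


Standard genetic code lookup.
Codon GAC -> Asp

Asp


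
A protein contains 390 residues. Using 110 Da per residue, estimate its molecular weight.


MW = n_residues * 110 Da
MW = 390 * 110
MW = 42900 Da

42900 Da


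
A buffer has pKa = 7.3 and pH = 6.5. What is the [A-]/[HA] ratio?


[A-]/[HA] = 10^(pH - pKa)
= 10^(6.5 - 7.3)
= 0.1585

0.1585


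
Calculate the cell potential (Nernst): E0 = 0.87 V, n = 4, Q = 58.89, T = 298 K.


E = E0 - (RT/nF) * ln(Q)
E = 0.87 - (8.314 * 298 / (4 * 96485)) * ln(58.89)
E = 0.8438 V

0.8438 V


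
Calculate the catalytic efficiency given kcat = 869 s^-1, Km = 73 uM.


Catalytic efficiency = kcat / Km
= 869 / 73
= 11.9041 uM^-1*s^-1

11.9041 uM^-1*s^-1


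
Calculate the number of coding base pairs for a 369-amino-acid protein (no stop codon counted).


Each amino acid = 1 codon = 3 bp
bp = 369 * 3 = 1107 bp

1107 bp


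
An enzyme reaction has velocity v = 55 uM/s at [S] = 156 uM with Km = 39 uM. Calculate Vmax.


Vmax = v * (Km + [S]) / [S]
Vmax = 55 * (39 + 156) / 156
Vmax = 68.75 uM/s

68.75 uM/s


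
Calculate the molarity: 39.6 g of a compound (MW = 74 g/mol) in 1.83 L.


C = (mass / MW) / volume
C = (39.6 / 74) / 1.83
C = 0.2924 M

0.2924 M


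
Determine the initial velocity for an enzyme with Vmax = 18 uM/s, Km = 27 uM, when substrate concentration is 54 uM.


v = Vmax * [S] / (Km + [S])
v = 18 * 54 / (27 + 54)
v = 12.0 uM/s

12.0 uM/s


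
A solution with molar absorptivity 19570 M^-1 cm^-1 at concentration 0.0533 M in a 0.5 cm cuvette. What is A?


A = epsilon * c * l
A = 19570 * 0.0533 * 0.5
A = 521.5405

521.5405


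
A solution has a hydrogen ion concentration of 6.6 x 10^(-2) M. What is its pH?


pH = -log10([H+])
pH = -log10(6.6 x 10^(-2))
pH = 1.1805

1.1805


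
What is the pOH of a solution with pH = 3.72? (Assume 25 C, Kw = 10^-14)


pOH = 14 - pH
pOH = 14 - 3.72
pOH = 10.28

10.28


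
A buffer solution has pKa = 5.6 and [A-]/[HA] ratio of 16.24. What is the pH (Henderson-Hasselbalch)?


pH = pKa + log10([A-]/[HA])
pH = 5.6 + log10(16.24)
pH = 6.8106

6.8106


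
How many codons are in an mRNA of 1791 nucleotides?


codons = nucleotides / 3
codons = 1791 / 3 = 597

597


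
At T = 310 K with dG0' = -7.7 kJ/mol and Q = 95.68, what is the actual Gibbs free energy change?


dG = dG0' + RT * ln(Q) / 1000
dG = -7.7 + 8.314 * 310 * ln(95.68) / 1000
dG = 4.0553 kJ/mol

4.0553 kJ/mol


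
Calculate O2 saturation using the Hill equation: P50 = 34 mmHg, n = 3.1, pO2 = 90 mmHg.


Y = pO2^n / (P50^n + pO2^n)
Y = 90^3.1 / (34^3.1 + 90^3.1)
Y = 95.34%

95.34%


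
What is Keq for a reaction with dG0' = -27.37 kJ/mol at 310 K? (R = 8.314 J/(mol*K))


Keq = exp(-dG0 * 1000 / (R * T))
Keq = exp(-(-27.37) * 1000 / (8.314 * 310))
Keq = 40924.1607

40924.1607
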